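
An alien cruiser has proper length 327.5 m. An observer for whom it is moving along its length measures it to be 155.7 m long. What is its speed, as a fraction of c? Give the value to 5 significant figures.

β ≈ 0.87976

γ = L₀/L = 327.5/155.7 = 2.103404
β = √(1 − 1/γ²) = 0.87976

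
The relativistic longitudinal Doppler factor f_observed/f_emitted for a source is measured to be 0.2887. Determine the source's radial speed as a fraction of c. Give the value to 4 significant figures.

β ≈ 0.8461

f_obs/f_src = √((1−β)/(1+β)) = 0.2887  ⇒  (1−β)/(1+β) = 0.0833477
β = |1 − D²|/(1 + D²) = |1 − 0.0833477|/(1 + 0.0833477) = 0.8461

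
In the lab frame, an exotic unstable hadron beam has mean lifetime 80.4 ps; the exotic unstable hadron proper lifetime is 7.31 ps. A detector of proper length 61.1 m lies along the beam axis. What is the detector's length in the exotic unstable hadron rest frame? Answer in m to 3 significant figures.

L ≈ 5.56 m

Time dilation ⇒ γ = Δt/τ₀ = 80.4/7.31 = 10.999
Length contraction: L = L₀/γ = 61.1/10.999 = 5.56 m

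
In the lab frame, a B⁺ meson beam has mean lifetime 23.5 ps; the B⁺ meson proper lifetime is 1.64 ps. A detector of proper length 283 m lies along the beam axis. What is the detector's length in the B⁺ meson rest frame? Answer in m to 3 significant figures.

Time dilation ⇒ γ = Δt/τ₀ = 23.5/1.64 = 14.329
Length contraction: L = L₀/γ = 283/14.329 = 19.7 m

L ≈ 19.7 m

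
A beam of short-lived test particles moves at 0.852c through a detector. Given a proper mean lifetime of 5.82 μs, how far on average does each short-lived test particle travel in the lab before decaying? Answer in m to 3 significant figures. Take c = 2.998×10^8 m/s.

d ≈ 2840 m

γ = 1/√(1 − 0.852²) = 1.9101
Dilated lifetime: Δt = γτ₀ = 1.9101 × 5.82 μs = 11.117 μs
d = vΔt = 0.852c × 11.117 μs = 2.5543×10^8 m/s × 1.1117×10^-5 s = 2840 m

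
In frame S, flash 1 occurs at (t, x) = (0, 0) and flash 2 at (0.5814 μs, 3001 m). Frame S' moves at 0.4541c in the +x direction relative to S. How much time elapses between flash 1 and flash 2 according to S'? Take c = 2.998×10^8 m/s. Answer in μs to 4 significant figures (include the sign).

Δt' ≈ -4.449 μs

γ = 1/√(1 − 0.4541²) = 1.12240
Δt' = γ(Δt − vΔx/c²) = 1.12240 × (0.5814 μs − 0.4541×3001 m / (2.998×10^8 m/s))
= 1.12240 × (-3.96414 μs) = -4.449 μs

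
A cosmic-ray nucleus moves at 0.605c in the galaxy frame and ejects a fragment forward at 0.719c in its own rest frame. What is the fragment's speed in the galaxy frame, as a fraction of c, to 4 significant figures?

u ≈ 0.9227c

Compose boost 2: (0.719 + 0.605)/(1 + 0.719×0.605) = 1.324/1.43500 = 0.9227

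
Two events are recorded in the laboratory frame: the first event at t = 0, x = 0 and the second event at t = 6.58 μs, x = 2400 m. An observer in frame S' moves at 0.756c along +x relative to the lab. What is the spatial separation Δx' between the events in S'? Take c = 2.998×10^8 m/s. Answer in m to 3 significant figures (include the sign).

γ = 1/√(1 − 0.756²) = 1.5277
Δx' = γ(Δx − vΔt) = 1.5277 × (2400 m − 0.756×(2.998×10^8 m/s)×6.58×10^-6 s)
= 1.5277 × (908.65 m) = 1390 m

Δx' ≈ 1390 m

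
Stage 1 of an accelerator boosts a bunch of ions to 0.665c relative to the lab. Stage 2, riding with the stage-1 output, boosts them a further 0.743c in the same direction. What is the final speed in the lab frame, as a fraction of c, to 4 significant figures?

u ≈ 0.9424c

Compose boost 2: (0.743 + 0.665)/(1 + 0.743×0.665) = 1.408/1.49409 = 0.9424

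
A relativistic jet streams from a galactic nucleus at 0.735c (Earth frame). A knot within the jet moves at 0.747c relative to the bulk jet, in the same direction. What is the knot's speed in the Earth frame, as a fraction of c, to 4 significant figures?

Relativistic velocity addition: u = (u' + v)/(1 + u'v/c²)
= (0.747 + 0.735)/(1 + 0.747×0.735) = 1.482/1.54905 = 0.9567

u ≈ 0.9567c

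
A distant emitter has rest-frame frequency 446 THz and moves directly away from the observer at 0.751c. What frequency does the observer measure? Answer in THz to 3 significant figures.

Relativistic Doppler: f_obs = f_src √((1−β)/(1+β))
= 446 × √(0.24900/1.7510) = 446 × 0.37710 = 168 THz

f_obs ≈ 168 THz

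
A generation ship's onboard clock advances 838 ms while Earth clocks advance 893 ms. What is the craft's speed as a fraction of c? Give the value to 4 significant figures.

β ≈ 0.3455

γ = Δt/τ₀ = 893/838 = 1.06563
β = √(1 − 1/γ²) = √(1 − 1/1.06563²) = 0.3455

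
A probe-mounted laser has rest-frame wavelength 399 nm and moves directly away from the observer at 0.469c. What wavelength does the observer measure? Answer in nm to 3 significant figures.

Relativistic Doppler: λ_obs = λ_src √((1+β)/(1−β))
= 399 × √(1.4690/0.53100) = 399 × 1.6633 = 664 nm

λ_obs ≈ 664 nm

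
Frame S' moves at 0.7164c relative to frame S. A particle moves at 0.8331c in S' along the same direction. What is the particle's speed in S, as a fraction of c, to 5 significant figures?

Relativistic velocity addition: u = (u' + v)/(1 + u'v/c²)
= (0.8331 + 0.7164)/(1 + 0.8331×0.7164) = 1.5495/1.596833 = 0.97036

u ≈ 0.97036c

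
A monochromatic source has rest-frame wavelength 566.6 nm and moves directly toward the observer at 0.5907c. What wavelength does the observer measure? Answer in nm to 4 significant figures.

Relativistic Doppler: λ_obs = λ_src √((1−β)/(1+β))
= 566.6 × √(0.409300/1.59070) = 566.6 × 0.507255 = 287.4 nm

λ_obs ≈ 287.4 nm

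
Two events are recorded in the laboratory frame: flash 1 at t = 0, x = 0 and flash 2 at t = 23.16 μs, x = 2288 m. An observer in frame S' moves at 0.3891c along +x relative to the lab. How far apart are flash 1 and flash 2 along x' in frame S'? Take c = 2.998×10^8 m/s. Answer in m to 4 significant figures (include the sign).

γ = 1/√(1 − 0.3891²) = 1.08555
Δx' = γ(Δx − vΔt) = 1.08555 × (2288 m − 0.3891×(2.998×10^8 m/s)×23.16×10^-6 s)
= 1.08555 × (-413.664 m) = -449.1 m

Δx' ≈ -449.1 m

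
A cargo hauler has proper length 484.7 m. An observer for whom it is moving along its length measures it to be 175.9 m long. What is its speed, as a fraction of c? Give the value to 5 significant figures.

γ = L₀/L = 484.7/175.9 = 2.755543
β = √(1 − 1/γ²) = 0.93183

β ≈ 0.93183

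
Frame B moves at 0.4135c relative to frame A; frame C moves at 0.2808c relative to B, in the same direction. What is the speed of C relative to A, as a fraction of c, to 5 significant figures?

u ≈ 0.62207c

Compose boost 2: (0.2808 + 0.4135)/(1 + 0.2808×0.4135) = 0.69430/1.116111 = 0.62207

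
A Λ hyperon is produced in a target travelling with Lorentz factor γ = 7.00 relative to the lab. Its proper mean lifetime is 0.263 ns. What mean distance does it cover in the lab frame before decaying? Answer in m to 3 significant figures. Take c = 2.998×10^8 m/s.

d ≈ 0.546 m

β = √(1 − 1/γ²) = √(1 − 1/7.00²) = 0.98974
Dilated lifetime: Δt = γτ₀ = 7.00 × 0.263 ns = 1.8410 ns
d = vΔt = 0.98974c × 1.8410 ns = 2.9673×10^8 m/s × 1.8410×10^-9 s = 0.546 m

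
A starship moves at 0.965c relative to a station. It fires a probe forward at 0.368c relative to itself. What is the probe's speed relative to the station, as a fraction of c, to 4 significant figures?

Relativistic velocity addition: u = (u' + v)/(1 + u'v/c²)
= (0.368 + 0.965)/(1 + 0.368×0.965) = 1.333/1.35512 = 0.9837

u ≈ 0.9837c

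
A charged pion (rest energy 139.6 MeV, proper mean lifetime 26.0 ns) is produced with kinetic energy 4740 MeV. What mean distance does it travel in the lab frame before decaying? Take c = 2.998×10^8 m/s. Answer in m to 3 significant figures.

γ = 1 + K/(m₀c²) = 1 + 4740/139.6 = 34.954
β = √(1 − 1/γ²) = 0.99959
Dilated lifetime: γτ₀ = 34.954 × 26.0 ns = 908.81 ns
d = βc·γτ₀ = 0.99959 × (2.998×10^8 m/s) × 9.0881×10^-7 s = 272 m

d ≈ 272 m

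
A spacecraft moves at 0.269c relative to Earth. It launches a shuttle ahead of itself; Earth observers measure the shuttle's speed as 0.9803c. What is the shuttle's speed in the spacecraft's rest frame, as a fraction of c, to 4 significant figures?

Inverse velocity addition: u' = (u − v)/(1 − uv/c²)
= (0.9803 − 0.269)/(1 − 0.9803×0.269) = 0.7113/0.736299 = 0.9660

u' ≈ 0.9660c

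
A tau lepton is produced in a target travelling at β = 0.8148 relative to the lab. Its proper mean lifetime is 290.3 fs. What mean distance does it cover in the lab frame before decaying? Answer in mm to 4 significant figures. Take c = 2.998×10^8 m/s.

γ = 1/√(1 − 0.8148²) = 1.72490
Dilated lifetime: Δt = γτ₀ = 1.72490 × 290.3 fs = 500.740 fs
d = vΔt = 0.8148c × 500.740 fs = 2.44277×10^8 m/s × 5.00740×10^-13 s = 0.1223 mm

d ≈ 0.1223 mm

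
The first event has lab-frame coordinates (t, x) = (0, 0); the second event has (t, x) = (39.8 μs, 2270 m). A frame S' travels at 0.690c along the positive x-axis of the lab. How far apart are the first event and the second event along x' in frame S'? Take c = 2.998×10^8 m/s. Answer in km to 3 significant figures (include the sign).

γ = 1/√(1 − 0.690²) = 1.3816
Δx' = γ(Δx − vΔt) = 1.3816 × (2270 m − 0.690×(2.998×10^8 m/s)×39.8×10^-6 s)
= 1.3816 × (-5963.1 m) = -8.24 km

Δx' ≈ -8.24 km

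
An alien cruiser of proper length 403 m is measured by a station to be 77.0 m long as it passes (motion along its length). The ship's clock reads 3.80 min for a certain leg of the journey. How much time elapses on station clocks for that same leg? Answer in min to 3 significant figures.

Δt ≈ 19.9 min

Length contraction ⇒ γ = L₀/L = 403/77.0 = 5.2338
Time dilation: Δt = γτ₀ = 5.2338 × 3.80 min = 19.9 min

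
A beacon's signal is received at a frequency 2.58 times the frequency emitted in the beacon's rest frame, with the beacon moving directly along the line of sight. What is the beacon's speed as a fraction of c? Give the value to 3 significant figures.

β ≈ 0.739

f_obs/f_src = √((1+β)/(1−β)) = 2.58  ⇒  (1+β)/(1−β) = 6.6564
β = |1 − D²|/(1 + D²) = |1 − 6.6564|/(1 + 6.6564) = 0.739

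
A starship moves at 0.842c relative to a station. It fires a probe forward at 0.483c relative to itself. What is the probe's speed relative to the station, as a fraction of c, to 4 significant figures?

u ≈ 0.9419c

Relativistic velocity addition: u = (u' + v)/(1 + u'v/c²)
= (0.483 + 0.842)/(1 + 0.483×0.842) = 1.325/1.40669 = 0.9419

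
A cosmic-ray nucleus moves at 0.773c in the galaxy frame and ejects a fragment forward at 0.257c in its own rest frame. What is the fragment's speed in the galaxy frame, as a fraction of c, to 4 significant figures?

Compose boost 2: (0.257 + 0.773)/(1 + 0.257×0.773) = 1.030/1.19866 = 0.8593

u ≈ 0.8593c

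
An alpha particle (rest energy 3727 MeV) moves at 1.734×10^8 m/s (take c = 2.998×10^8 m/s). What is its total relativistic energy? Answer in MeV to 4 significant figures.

E ≈ 4569 MeV

β = v/c = 1.734×10^8 / 2.998×10^8 = 0.578386
γ = 1/√(1 − 0.578386²) = 1.22585
E = γm₀c² = 1.22585 × 3727 MeV = 4569 MeV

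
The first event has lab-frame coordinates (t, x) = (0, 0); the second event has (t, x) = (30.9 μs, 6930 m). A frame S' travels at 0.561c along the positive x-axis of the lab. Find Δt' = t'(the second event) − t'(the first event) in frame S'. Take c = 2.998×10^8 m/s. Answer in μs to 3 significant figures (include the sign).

Δt' ≈ 21.7 μs

γ = 1/√(1 − 0.561²) = 1.2080
Δt' = γ(Δt − vΔx/c²) = 1.2080 × (30.9 μs − 0.561×6930 m / (2.998×10^8 m/s))
= 1.2080 × (17.932 μs) = 21.7 μs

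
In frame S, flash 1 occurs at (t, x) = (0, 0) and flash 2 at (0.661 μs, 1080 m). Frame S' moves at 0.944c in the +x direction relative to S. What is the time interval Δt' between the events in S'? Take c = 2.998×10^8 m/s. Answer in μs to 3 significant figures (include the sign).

Δt' ≈ -8.30 μs

γ = 1/√(1 − 0.944²) = 3.0308
Δt' = γ(Δt − vΔx/c²) = 3.0308 × (0.661 μs − 0.944×1080 m / (2.998×10^8 m/s))
= 3.0308 × (-2.7397 μs) = -8.30 μs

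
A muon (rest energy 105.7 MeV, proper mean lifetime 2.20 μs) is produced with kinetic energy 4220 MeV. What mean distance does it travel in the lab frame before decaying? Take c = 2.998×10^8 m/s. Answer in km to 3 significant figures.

d ≈ 27.0 km

γ = 1 + K/(m₀c²) = 1 + 4220/105.7 = 40.924
β = √(1 − 1/γ²) = 0.99970
Dilated lifetime: γτ₀ = 40.924 × 2.20 μs = 90.033 μs
d = βc·γτ₀ = 0.99970 × (2.998×10^8 m/s) × 9.0033×10^-5 s = 27.0 km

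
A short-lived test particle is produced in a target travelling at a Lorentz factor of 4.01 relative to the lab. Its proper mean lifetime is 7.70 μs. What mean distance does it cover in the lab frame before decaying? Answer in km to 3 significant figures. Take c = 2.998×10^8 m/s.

β = √(1 − 1/γ²) = √(1 − 1/4.01²) = 0.96841
Dilated lifetime: Δt = γτ₀ = 4.01 × 7.70 μs = 30.877 μs
d = vΔt = 0.96841c × 30.877 μs = 2.9033×10^8 m/s × 3.0877×10^-5 s = 8.96 km

d ≈ 8.96 km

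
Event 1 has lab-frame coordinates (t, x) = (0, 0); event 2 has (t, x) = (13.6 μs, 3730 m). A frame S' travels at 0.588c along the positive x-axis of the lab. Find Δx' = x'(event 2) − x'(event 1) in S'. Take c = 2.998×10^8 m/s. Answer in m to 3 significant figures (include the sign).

Δx' ≈ 1650 m

γ = 1/√(1 − 0.588²) = 1.2363
Δx' = γ(Δx − vΔt) = 1.2363 × (3730 m − 0.588×(2.998×10^8 m/s)×13.6×10^-6 s)
= 1.2363 × (1332.6 m) = 1650 m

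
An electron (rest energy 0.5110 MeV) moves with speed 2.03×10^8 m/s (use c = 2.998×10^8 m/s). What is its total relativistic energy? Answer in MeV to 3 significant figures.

β = v/c = 2.03×10^8 / 2.998×10^8 = 0.67712
γ = 1/√(1 − 0.67712²) = 1.3589
E = γm₀c² = 1.3589 × 0.5110 MeV = 0.694 MeV

E ≈ 0.694 MeV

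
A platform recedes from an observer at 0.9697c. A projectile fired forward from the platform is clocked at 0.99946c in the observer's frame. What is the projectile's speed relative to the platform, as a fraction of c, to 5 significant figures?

u' ≈ 0.96549c

Inverse velocity addition: u' = (u − v)/(1 − uv/c²)
= (0.99946 − 0.9697)/(1 − 0.99946×0.9697) = 0.029760/0.03082364 = 0.96549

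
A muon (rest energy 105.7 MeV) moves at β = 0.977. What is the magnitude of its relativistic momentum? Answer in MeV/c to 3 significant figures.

γ = 1/√(1 − 0.977²) = 4.6896
p = γβm₀c = 4.6896 × 0.977 × 105.7 MeV/c = 484 MeV/c

p ≈ 484 MeV/c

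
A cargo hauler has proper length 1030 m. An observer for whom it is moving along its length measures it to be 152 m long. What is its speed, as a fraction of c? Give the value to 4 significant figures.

β ≈ 0.9891

γ = L₀/L = 1030/152 = 6.77632
β = √(1 − 1/γ²) = 0.9891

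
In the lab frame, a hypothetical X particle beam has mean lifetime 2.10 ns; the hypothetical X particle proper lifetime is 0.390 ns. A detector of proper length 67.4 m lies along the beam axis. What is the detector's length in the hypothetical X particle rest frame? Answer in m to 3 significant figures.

Time dilation ⇒ γ = Δt/τ₀ = 2.10/0.390 = 5.3846
Length contraction: L = L₀/γ = 67.4/5.3846 = 12.5 m

L ≈ 12.5 m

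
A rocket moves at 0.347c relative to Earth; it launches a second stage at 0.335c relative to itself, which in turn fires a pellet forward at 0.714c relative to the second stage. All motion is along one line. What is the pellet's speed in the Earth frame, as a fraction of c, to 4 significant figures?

Compose boost 2: (0.335 + 0.347)/(1 + 0.335×0.347) = 0.6820/1.11624 = 0.610977
Compose boost 3: (0.714 + 0.610977)/(1 + 0.714×0.610977) = 1.32498/1.43624 = 0.9225

u ≈ 0.9225c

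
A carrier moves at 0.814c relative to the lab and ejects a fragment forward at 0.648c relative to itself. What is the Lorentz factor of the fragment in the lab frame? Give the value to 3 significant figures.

u_lab = (0.648 + 0.814)/(1 + 0.648×0.814) = 1.462/1.52747 = 0.957137
γ = 1/√(1 − 0.957137²) = 3.45

γ ≈ 3.45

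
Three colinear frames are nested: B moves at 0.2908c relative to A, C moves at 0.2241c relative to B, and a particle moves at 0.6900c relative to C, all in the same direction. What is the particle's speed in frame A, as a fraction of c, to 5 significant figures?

u ≈ 0.87991c

Compose boost 2: (0.2241 + 0.2908)/(1 + 0.2241×0.2908) = 0.51490/1.065168 = 0.4833978
Compose boost 3: (0.6900 + 0.4833978)/(1 + 0.6900×0.4833978) = 1.173398/1.333544 = 0.87991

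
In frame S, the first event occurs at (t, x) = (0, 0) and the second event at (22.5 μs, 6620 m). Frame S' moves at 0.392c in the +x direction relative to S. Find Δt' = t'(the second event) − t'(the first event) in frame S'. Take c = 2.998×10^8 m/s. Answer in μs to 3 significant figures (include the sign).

γ = 1/√(1 − 0.392²) = 1.0870
Δt' = γ(Δt − vΔx/c²) = 1.0870 × (22.5 μs − 0.392×6620 m / (2.998×10^8 m/s))
= 1.0870 × (13.844 μs) = 15.0 μs

Δt' ≈ 15.0 μs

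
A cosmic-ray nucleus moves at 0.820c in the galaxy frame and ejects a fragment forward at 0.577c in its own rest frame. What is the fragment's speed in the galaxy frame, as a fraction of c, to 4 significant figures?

Compose boost 2: (0.577 + 0.820)/(1 + 0.577×0.820) = 1.397/1.47314 = 0.9483

u ≈ 0.9483c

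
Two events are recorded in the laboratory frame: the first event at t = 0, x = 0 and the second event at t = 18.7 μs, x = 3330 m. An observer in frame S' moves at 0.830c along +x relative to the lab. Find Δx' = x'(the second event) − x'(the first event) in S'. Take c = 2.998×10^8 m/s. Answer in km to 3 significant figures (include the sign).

Δx' ≈ -2.37 km

γ = 1/√(1 − 0.830²) = 1.7929
Δx' = γ(Δx − vΔt) = 1.7929 × (3330 m − 0.830×(2.998×10^8 m/s)×18.7×10^-6 s)
= 1.7929 × (-1323.2 m) = -2.37 km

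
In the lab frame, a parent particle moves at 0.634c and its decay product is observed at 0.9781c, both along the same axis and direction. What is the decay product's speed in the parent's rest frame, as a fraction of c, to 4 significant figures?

u' ≈ 0.9058c

Inverse velocity addition: u' = (u − v)/(1 − uv/c²)
= (0.9781 − 0.634)/(1 − 0.9781×0.634) = 0.3441/0.379885 = 0.9058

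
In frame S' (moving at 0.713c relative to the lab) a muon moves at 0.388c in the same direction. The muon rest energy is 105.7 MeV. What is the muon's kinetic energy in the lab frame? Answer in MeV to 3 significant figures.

K ≈ 103 MeV

u_lab = (0.388 + 0.713)/(1 + 0.388×0.713) = 0.862417
γ = 1/√(1 − 0.862417²) = 1.9755
K = (γ − 1)m₀c² = (1.9755 − 1) × 105.7 = 0.97551 × 105.7 = 103 MeV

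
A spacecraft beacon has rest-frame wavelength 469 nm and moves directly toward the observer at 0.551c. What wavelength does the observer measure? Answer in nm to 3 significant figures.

Relativistic Doppler: λ_obs = λ_src √((1−β)/(1+β))
= 469 × √(0.44900/1.5510) = 469 × 0.53804 = 252 nm

λ_obs ≈ 252 nm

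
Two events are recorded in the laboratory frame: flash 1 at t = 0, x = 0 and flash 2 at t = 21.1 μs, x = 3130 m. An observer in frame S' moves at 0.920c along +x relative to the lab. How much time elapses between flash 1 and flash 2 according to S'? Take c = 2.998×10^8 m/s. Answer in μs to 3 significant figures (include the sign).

γ = 1/√(1 − 0.920²) = 2.5516
Δt' = γ(Δt − vΔx/c²) = 2.5516 × (21.1 μs − 0.920×3130 m / (2.998×10^8 m/s))
= 2.5516 × (11.495 μs) = 29.3 μs

Δt' ≈ 29.3 μs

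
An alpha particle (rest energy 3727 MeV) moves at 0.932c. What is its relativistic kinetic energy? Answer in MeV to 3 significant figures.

γ = 1/√(1 − 0.932²) = 2.7589
K = (γ − 1)m₀c² = (2.7589 − 1) × 3727 MeV = 1.7589 × 3727 MeV = 6560 MeV

K ≈ 6560 MeV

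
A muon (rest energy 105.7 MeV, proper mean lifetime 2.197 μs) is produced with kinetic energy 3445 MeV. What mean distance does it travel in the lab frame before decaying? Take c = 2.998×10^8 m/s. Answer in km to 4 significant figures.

γ = 1 + K/(m₀c²) = 1 + 3445/105.7 = 33.5922
β = √(1 − 1/γ²) = 0.999557
Dilated lifetime: γτ₀ = 33.5922 × 2.197 μs = 73.8022 μs
d = βc·γτ₀ = 0.999557 × (2.998×10^8 m/s) × 7.38022×10^-5 s = 22.12 km

d ≈ 22.12 km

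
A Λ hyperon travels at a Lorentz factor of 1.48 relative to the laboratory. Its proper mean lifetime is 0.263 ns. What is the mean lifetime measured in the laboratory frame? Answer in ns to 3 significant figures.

Δt ≈ 0.389 ns

γ = 1.48 (given)
Time dilation: Δt = γτ₀ = 1.48 × 0.263 ns = 0.389 ns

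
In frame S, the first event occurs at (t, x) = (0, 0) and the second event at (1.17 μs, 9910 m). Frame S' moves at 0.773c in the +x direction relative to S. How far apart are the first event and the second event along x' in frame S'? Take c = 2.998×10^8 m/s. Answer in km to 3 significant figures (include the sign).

γ = 1/√(1 − 0.773²) = 1.5763
Δx' = γ(Δx − vΔt) = 1.5763 × (9910 m − 0.773×(2.998×10^8 m/s)×1.17×10^-6 s)
= 1.5763 × (9638.9 m) = 15.2 km

Δx' ≈ 15.2 km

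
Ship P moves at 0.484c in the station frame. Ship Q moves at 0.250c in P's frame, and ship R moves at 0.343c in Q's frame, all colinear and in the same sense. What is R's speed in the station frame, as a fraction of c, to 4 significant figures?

Compose boost 2: (0.250 + 0.484)/(1 + 0.250×0.484) = 0.7340/1.12100 = 0.654773
Compose boost 3: (0.343 + 0.654773)/(1 + 0.343×0.654773) = 0.997773/1.22459 = 0.8148

u ≈ 0.8148c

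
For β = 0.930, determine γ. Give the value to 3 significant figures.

γ ≈ 2.72

γ = 1/√(1 − β²) = 1/√(1 − 0.930²) = 1/√(0.13510) = 2.72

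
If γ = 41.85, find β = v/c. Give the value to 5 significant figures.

β = √(1 − 1/γ²) = √(1 − 1/41.85²) = √(0.9994290) = 0.99971

β ≈ 0.99971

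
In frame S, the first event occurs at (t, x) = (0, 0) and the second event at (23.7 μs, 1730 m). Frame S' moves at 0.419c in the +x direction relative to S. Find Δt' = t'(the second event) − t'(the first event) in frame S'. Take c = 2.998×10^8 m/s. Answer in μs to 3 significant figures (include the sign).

γ = 1/√(1 − 0.419²) = 1.1013
Δt' = γ(Δt − vΔx/c²) = 1.1013 × (23.7 μs − 0.419×1730 m / (2.998×10^8 m/s))
= 1.1013 × (21.282 μs) = 23.4 μs

Δt' ≈ 23.4 μs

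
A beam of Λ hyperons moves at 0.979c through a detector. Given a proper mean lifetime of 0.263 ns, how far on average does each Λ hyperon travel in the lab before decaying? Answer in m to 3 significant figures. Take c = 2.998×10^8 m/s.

d ≈ 0.379 m

γ = 1/√(1 − 0.979²) = 4.9053
Dilated lifetime: Δt = γτ₀ = 4.9053 × 0.263 ns = 1.2901 ns
d = vΔt = 0.979c × 1.2901 ns = 2.9350×10^8 m/s × 1.2901×10^-9 s = 0.379 m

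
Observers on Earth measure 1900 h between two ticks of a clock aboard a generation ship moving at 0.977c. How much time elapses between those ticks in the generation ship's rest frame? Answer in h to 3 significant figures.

τ₀ ≈ 405 h

γ = 1/√(1 − 0.977²) = 4.6896
Proper time: τ₀ = Δt/γ = 1900/4.6896 = 405 h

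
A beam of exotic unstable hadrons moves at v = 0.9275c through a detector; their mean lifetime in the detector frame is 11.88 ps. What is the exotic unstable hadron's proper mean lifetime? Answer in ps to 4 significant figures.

τ₀ ≈ 4.441 ps

γ = 1/√(1 − 0.9275²) = 2.67506
Proper time: τ₀ = Δt/γ = 11.88/2.67506 = 4.441 ps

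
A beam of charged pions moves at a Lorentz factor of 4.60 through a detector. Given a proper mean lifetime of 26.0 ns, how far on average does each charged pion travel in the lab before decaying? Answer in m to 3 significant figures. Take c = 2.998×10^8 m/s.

β = √(1 − 1/γ²) = √(1 − 1/4.60²) = 0.97608
Dilated lifetime: Δt = γτ₀ = 4.60 × 26.0 ns = 119.60 ns
d = vΔt = 0.97608c × 119.60 ns = 2.9263×10^8 m/s × 1.1960×10^-7 s = 35.0 m

d ≈ 35.0 m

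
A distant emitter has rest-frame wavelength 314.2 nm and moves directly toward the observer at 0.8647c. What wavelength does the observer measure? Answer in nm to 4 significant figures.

λ_obs ≈ 84.64 nm

Relativistic Doppler: λ_obs = λ_src √((1−β)/(1+β))
= 314.2 × √(0.135300/1.86470) = 314.2 × 0.269367 = 84.64 nm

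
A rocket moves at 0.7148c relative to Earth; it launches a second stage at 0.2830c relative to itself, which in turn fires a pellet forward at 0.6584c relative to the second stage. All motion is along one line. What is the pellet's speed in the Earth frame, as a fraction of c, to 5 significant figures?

Compose boost 2: (0.2830 + 0.7148)/(1 + 0.2830×0.7148) = 0.99780/1.202288 = 0.8299173
Compose boost 3: (0.6584 + 0.8299173)/(1 + 0.6584×0.8299173) = 1.488317/1.546418 = 0.96243

u ≈ 0.96243c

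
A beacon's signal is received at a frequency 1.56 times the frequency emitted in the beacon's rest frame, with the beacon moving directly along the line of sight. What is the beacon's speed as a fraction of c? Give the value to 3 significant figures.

f_obs/f_src = √((1+β)/(1−β)) = 1.56  ⇒  (1+β)/(1−β) = 2.4336
β = |1 − D²|/(1 + D²) = |1 − 2.4336|/(1 + 2.4336) = 0.418

β ≈ 0.418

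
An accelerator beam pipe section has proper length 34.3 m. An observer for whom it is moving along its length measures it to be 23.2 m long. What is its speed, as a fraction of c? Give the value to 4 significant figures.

γ = L₀/L = 34.3/23.2 = 1.47845
β = √(1 − 1/γ²) = 0.7365

β ≈ 0.7365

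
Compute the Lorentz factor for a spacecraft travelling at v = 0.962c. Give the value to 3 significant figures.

γ = 1/√(1 − β²) = 1/√(1 − 0.962²) = 1/√(0.074556) = 3.66

γ ≈ 3.66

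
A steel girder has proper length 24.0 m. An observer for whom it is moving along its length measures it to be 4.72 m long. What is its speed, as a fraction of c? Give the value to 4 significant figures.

β ≈ 0.9805

γ = L₀/L = 24.0/4.72 = 5.08475
β = √(1 − 1/γ²) = 0.9805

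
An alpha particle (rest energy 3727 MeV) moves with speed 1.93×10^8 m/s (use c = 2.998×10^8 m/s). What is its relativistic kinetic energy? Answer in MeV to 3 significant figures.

K ≈ 1140 MeV

β = v/c = 1.93×10^8 / 2.998×10^8 = 0.64376
γ = 1/√(1 − 0.64376²) = 1.3068
K = (γ − 1)m₀c² = (1.3068 − 1) × 3727 MeV = 0.30680 × 3727 MeV = 1140 MeV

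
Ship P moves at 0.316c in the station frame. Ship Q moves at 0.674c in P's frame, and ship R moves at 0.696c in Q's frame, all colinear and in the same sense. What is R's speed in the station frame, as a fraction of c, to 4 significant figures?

u ≈ 0.9644c

Compose boost 2: (0.674 + 0.316)/(1 + 0.674×0.316) = 0.9900/1.21298 = 0.816169
Compose boost 3: (0.696 + 0.816169)/(1 + 0.696×0.816169) = 1.51217/1.56805 = 0.9644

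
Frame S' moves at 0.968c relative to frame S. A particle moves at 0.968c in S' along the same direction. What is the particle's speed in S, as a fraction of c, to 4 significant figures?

Relativistic velocity addition: u = (u' + v)/(1 + u'v/c²)
= (0.968 + 0.968)/(1 + 0.968×0.968) = 1.936/1.93702 = 0.9995

u ≈ 0.9995c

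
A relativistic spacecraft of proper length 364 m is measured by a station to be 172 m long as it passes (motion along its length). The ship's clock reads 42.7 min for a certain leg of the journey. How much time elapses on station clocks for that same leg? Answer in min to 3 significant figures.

Δt ≈ 90.4 min

Length contraction ⇒ γ = L₀/L = 364/172 = 2.1163
Time dilation: Δt = γτ₀ = 2.1163 × 42.7 min = 90.4 min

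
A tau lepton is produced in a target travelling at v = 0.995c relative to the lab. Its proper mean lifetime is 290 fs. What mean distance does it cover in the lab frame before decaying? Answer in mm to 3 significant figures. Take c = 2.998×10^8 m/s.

γ = 1/√(1 − 0.995²) = 10.013
Dilated lifetime: Δt = γτ₀ = 10.013 × 290 fs = 2903.6 fs
d = vΔt = 0.995c × 2903.6 fs = 2.9830×10^8 m/s × 2.9036×10^-12 s = 0.866 mm

d ≈ 0.866 mm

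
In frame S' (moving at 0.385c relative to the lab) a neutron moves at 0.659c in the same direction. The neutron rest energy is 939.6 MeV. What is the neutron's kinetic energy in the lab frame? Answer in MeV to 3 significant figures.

K ≈ 757 MeV

u_lab = (0.659 + 0.385)/(1 + 0.659×0.385) = 0.832725
γ = 1/√(1 − 0.832725²) = 1.8061
K = (γ − 1)m₀c² = (1.8061 − 1) × 939.6 = 0.80608 × 939.6 = 757 MeV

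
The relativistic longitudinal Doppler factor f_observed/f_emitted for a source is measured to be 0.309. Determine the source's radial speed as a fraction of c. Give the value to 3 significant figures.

f_obs/f_src = √((1−β)/(1+β)) = 0.309  ⇒  (1−β)/(1+β) = 0.095481
β = |1 − D²|/(1 + D²) = |1 − 0.095481|/(1 + 0.095481) = 0.826

β ≈ 0.826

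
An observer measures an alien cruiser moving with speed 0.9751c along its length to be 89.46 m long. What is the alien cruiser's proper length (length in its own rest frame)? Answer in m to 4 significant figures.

γ = 1/√(1 − 0.9751²) = 4.50927
L₀ = γL = 4.50927 × 89.46 = 403.4 m

L₀ ≈ 403.4 m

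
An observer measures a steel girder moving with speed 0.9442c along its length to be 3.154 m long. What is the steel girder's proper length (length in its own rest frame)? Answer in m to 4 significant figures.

γ = 1/√(1 − 0.9442²) = 3.03607
L₀ = γL = 3.03607 × 3.154 = 9.576 m

L₀ ≈ 9.576 m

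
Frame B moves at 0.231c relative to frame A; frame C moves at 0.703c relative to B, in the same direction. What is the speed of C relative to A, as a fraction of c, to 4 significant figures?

u ≈ 0.8035c

Compose boost 2: (0.703 + 0.231)/(1 + 0.703×0.231) = 0.9340/1.16239 = 0.8035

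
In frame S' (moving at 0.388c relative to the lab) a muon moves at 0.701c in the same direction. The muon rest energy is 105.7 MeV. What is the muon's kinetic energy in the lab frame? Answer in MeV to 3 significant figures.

K ≈ 98.9 MeV

u_lab = (0.701 + 0.388)/(1 + 0.701×0.388) = 0.856140
γ = 1/√(1 − 0.856140²) = 1.9352
K = (γ − 1)m₀c² = (1.9352 − 1) × 105.7 = 0.93520 × 105.7 = 98.9 MeV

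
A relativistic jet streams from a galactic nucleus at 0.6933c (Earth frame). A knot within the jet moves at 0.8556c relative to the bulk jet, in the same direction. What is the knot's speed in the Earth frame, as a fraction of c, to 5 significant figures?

u ≈ 0.97220c

Relativistic velocity addition: u = (u' + v)/(1 + u'v/c²)
= (0.8556 + 0.6933)/(1 + 0.8556×0.6933) = 1.5489/1.593187 = 0.97220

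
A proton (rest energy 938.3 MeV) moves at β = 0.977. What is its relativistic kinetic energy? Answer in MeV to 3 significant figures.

K ≈ 3460 MeV

γ = 1/√(1 − 0.977²) = 4.6896
K = (γ − 1)m₀c² = (4.6896 − 1) × 938.3 MeV = 3.6896 × 938.3 MeV = 3460 MeV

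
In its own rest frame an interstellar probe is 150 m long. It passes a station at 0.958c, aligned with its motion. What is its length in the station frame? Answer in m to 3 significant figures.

γ = 1/√(1 − 0.958²) = 3.4871
Length contraction: L = L₀/γ = 150/3.4871 = 43.0 m

L ≈ 43.0 m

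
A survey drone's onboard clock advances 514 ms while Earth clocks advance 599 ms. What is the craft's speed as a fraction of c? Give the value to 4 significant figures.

γ = Δt/τ₀ = 599/514 = 1.16537
β = √(1 − 1/γ²) = √(1 − 1/1.16537²) = 0.5135

β ≈ 0.5135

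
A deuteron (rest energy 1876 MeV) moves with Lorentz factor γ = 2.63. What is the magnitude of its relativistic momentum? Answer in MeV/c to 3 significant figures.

β = √(1 − 1/γ²) = √(1 − 1/2.63²) = 0.92489
p = γβm₀c = 2.63 × 0.92489 × 1876 MeV/c = 4560 MeV/c

p ≈ 4560 MeV/c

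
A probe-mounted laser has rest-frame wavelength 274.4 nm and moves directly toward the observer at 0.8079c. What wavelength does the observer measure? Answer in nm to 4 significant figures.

λ_obs ≈ 89.45 nm

Relativistic Doppler: λ_obs = λ_src √((1−β)/(1+β))
= 274.4 × √(0.192100/1.80790) = 274.4 × 0.325969 = 89.45 nm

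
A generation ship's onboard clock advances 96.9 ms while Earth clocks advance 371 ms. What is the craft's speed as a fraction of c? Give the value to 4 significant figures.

β ≈ 0.9653

γ = Δt/τ₀ = 371/96.9 = 3.82869
β = √(1 − 1/γ²) = √(1 − 1/3.82869²) = 0.9653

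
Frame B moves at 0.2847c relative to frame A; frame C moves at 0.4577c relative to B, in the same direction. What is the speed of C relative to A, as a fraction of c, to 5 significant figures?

Compose boost 2: (0.4577 + 0.2847)/(1 + 0.4577×0.2847) = 0.74240/1.130307 = 0.65681

u ≈ 0.65681c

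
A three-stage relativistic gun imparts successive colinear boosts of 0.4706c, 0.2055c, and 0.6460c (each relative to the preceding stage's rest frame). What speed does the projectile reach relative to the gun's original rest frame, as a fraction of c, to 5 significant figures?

u ≈ 0.90290c

Compose boost 2: (0.2055 + 0.4706)/(1 + 0.2055×0.4706) = 0.67610/1.096708 = 0.6164812
Compose boost 3: (0.6460 + 0.6164812)/(1 + 0.6460×0.6164812) = 1.262481/1.398247 = 0.90290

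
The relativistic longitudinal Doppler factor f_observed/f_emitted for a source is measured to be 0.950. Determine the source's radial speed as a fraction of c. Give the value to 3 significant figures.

β ≈ 0.0512

f_obs/f_src = √((1−β)/(1+β)) = 0.950  ⇒  (1−β)/(1+β) = 0.90250
β = |1 − D²|/(1 + D²) = |1 − 0.90250|/(1 + 0.90250) = 0.0512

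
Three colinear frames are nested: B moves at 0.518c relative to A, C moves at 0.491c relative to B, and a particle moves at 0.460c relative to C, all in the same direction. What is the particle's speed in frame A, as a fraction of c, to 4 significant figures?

u ≈ 0.9229c

Compose boost 2: (0.491 + 0.518)/(1 + 0.491×0.518) = 1.009/1.25434 = 0.804408
Compose boost 3: (0.460 + 0.804408)/(1 + 0.460×0.804408) = 1.26441/1.37003 = 0.9229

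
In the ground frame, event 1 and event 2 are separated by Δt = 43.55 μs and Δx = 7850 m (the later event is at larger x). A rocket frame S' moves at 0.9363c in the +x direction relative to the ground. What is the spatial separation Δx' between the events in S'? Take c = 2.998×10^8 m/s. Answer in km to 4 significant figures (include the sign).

γ = 1/√(1 − 0.9363²) = 2.84737
Δx' = γ(Δx − vΔt) = 2.84737 × (7850 m − 0.9363×(2.998×10^8 m/s)×43.55×10^-6 s)
= 2.84737 × (-4374.60 m) = -12.46 km

Δx' ≈ -12.46 km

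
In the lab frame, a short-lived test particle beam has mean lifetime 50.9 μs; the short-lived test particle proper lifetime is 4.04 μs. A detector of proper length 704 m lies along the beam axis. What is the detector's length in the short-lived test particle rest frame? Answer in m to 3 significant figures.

L ≈ 55.9 m

Time dilation ⇒ γ = Δt/τ₀ = 50.9/4.04 = 12.599
Length contraction: L = L₀/γ = 704/12.599 = 55.9 m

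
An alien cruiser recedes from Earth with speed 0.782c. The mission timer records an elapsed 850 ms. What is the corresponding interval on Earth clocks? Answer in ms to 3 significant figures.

Δt ≈ 1360 ms

γ = 1/√(1 − 0.782²) = 1.6044
Time dilation: Δt = γτ₀ = 1.6044 × 850 ms = 1360 ms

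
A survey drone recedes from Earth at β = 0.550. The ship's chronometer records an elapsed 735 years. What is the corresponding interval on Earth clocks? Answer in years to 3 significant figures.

Δt ≈ 880 years

γ = 1/√(1 − 0.550²) = 1.1974
Time dilation: Δt = γτ₀ = 1.1974 × 735 years = 880 years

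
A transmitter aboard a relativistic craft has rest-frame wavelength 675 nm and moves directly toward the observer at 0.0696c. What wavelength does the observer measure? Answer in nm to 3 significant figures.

Relativistic Doppler: λ_obs = λ_src √((1−β)/(1+β))
= 675 × √(0.93040/1.0696) = 675 × 0.93266 = 630 nm

λ_obs ≈ 630 nm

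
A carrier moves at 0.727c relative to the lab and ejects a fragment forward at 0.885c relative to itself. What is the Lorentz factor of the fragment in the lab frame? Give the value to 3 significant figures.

γ ≈ 5.14

u_lab = (0.885 + 0.727)/(1 + 0.885×0.727) = 1.612/1.64339 = 0.980896
γ = 1/√(1 − 0.980896²) = 5.14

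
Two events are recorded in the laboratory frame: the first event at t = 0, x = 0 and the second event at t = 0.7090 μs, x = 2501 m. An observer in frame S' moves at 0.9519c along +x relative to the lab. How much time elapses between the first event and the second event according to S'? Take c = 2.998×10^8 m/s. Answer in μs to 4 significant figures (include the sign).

γ = 1/√(1 − 0.9519²) = 3.26361
Δt' = γ(Δt − vΔx/c²) = 3.26361 × (0.7090 μs − 0.9519×2501 m / (2.998×10^8 m/s))
= 3.26361 × (-7.23197 μs) = -23.60 μs

Δt' ≈ -23.60 μs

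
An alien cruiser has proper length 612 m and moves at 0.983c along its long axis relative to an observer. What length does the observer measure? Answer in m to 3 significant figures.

γ = 1/√(1 − 0.983²) = 5.4465
Length contraction: L = L₀/γ = 612/5.4465 = 112 m

L ≈ 112 m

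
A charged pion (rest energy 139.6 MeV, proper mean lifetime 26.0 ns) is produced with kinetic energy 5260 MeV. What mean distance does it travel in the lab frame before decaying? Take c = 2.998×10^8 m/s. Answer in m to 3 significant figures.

d ≈ 301 m

γ = 1 + K/(m₀c²) = 1 + 5260/139.6 = 38.679
β = √(1 − 1/γ²) = 0.99967
Dilated lifetime: γτ₀ = 38.679 × 26.0 ns = 1005.7 ns
d = βc·γτ₀ = 0.99967 × (2.998×10^8 m/s) × 1.0057×10^-6 s = 301 m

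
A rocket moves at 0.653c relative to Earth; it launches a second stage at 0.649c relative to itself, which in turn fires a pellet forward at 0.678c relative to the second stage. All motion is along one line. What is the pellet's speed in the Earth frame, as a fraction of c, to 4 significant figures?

Compose boost 2: (0.649 + 0.653)/(1 + 0.649×0.653) = 1.302/1.42380 = 0.914456
Compose boost 3: (0.678 + 0.914456)/(1 + 0.678×0.914456) = 1.59246/1.62000 = 0.9830

u ≈ 0.9830c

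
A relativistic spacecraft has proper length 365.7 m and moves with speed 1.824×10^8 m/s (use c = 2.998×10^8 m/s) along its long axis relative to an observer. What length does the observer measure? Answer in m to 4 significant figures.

L ≈ 290.2 m

β = v/c = 1.824×10^8 / 2.998×10^8 = 0.608406
γ = 1/√(1 − 0.608406²) = 1.26004
Length contraction: L = L₀/γ = 365.7/1.26004 = 290.2 m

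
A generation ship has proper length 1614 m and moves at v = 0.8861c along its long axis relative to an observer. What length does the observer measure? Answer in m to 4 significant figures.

L ≈ 748.1 m

γ = 1/√(1 − 0.8861²) = 2.15752
Length contraction: L = L₀/γ = 1614/2.15752 = 748.1 m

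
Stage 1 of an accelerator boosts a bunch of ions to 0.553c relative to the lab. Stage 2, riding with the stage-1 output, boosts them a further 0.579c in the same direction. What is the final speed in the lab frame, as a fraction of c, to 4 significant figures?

Compose boost 2: (0.579 + 0.553)/(1 + 0.579×0.553) = 1.132/1.32019 = 0.8575

u ≈ 0.8575c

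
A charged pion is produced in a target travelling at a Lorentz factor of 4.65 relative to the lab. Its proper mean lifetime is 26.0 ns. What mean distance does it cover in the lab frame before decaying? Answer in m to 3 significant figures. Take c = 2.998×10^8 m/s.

d ≈ 35.4 m

β = √(1 − 1/γ²) = √(1 − 1/4.65²) = 0.97660
Dilated lifetime: Δt = γτ₀ = 4.65 × 26.0 ns = 120.90 ns
d = vΔt = 0.97660c × 120.90 ns = 2.9279×10^8 m/s × 1.2090×10^-7 s = 35.4 m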